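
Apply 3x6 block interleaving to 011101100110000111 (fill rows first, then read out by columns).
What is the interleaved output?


Matrix:
  011101
  100110
  000111
Read columns: 010100100111011101

010100100111011101


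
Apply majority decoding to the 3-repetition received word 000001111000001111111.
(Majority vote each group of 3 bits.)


Groups: 000, 001, 111, 000, 001, 111, 111
Majority votes: 0010011

0010011


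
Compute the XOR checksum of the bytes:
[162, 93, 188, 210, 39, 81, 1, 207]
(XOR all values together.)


XOR chain: 162 ^ 93 ^ 188 ^ 210 ^ 39 ^ 81 ^ 1 ^ 207 = 41

41


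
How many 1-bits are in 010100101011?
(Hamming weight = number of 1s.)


Counting 1s in 010100101011

6


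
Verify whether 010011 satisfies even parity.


Number of 1s: 3

No, parity error (3 ones)


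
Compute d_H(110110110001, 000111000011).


XOR: 110001110010
Count of 1s: 6

6


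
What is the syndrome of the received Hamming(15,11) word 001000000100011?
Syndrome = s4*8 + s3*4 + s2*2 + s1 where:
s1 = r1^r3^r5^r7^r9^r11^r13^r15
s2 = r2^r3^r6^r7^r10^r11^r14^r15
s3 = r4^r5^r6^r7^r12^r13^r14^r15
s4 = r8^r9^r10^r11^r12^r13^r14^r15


s1=0, s2=0, s3=0, s4=1

Syndrome = 8 (error at position 8)


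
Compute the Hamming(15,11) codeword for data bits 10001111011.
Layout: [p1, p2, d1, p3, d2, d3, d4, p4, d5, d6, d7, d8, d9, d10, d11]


Parity bits: p1=0, p2=1, p3=1, p4=0

011100001111011


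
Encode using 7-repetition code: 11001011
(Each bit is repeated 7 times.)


Each bit -> 7 copies

11111111111111000000000000001111111000000011111111111111


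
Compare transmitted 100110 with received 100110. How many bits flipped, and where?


XOR: 000000

0 errors (received matches sent)


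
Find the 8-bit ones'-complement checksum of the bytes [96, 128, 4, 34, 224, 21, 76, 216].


Sum = 799 mod 256 = 31
Complement = 224

224


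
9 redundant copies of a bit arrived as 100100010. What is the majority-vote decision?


Ones: 3 out of 9
Threshold: 5

0 (3/9 voted 1)


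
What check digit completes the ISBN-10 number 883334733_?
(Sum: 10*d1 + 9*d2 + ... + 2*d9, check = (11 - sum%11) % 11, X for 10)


Weighted sum: 278
278 mod 11 = 3

Check digit: 8


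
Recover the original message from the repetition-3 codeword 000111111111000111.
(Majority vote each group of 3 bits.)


Groups: 000, 111, 111, 111, 000, 111
Majority votes: 011101

011101


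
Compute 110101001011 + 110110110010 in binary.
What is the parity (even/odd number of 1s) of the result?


110101001011 = 3403
110110110010 = 3506
Sum = 6909 = 1101011111101
1s count = 10

even parity (10 ones in 1101011111101)


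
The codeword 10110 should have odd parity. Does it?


Number of 1s: 3

Yes, parity is correct (3 ones)


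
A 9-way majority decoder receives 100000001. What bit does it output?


Ones: 2 out of 9
Threshold: 5

0 (2/9 voted 1)


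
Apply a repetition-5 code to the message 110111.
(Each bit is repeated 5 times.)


Each bit -> 5 copies

111111111100000111111111111111


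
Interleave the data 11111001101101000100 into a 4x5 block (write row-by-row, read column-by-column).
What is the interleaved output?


Matrix:
  11111
  00110
  11010
  00100
Read columns: 10101010110111101000

10101010110111101000


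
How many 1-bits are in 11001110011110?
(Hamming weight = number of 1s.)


Counting 1s in 11001110011110

9


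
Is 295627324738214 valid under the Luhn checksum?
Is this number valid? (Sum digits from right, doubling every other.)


Luhn sum = 60
60 mod 10 = 0

Valid (Luhn sum mod 10 = 0)


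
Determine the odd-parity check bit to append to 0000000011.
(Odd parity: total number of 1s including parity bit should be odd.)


Number of 1s in data: 2
Parity bit: 1

1


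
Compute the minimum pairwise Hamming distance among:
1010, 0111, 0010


Comparing all pairs, minimum distance: 1
Can detect 0 errors, correct 0 errors

1


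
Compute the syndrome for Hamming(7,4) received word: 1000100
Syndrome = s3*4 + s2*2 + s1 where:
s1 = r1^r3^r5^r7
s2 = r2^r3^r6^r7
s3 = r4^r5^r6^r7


s1=0, s2=0, s3=1

Syndrome = 4 (error at position 4)


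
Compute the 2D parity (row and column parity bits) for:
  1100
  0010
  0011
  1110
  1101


Row parities: 01011
Column parities: 1110

Row P: 01011, Col P: 1110, Corner: 1


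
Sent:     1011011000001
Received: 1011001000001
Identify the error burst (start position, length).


XOR: 0000010000000

Burst at position 5, length 1


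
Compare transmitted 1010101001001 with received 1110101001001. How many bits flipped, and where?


XOR: 0100000000000

1 error(s) at position(s): 1


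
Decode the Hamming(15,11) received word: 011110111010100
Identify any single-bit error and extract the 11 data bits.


Syndrome = 0: no error detected

Data: 11011010100 (no errors)


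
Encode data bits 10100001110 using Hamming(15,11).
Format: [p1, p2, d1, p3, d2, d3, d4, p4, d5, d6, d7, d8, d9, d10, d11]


Parity bits: p1=0, p2=1, p3=0, p4=1

011001010001110


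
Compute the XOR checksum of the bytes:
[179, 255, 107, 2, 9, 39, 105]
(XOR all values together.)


XOR chain: 179 ^ 255 ^ 107 ^ 2 ^ 9 ^ 39 ^ 105 = 98

98


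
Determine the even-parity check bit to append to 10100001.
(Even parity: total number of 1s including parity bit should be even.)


Number of 1s in data: 3
Parity bit: 1

1


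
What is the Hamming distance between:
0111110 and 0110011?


XOR: 0001101
Count of 1s: 3

3


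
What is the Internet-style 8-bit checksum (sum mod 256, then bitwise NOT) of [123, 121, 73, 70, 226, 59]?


Sum = 672 mod 256 = 160
Complement = 95

95


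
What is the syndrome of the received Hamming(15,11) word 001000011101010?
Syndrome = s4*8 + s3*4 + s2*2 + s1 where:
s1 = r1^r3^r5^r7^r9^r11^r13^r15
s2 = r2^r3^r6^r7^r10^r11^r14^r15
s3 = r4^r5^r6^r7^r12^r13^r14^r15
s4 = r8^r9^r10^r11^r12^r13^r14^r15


s1=0, s2=1, s3=0, s4=1

Syndrome = 10 (error at position 10)


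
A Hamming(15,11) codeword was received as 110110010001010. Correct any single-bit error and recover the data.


Syndrome = 8: error at position 8

Data: 01000001010 (corrected bit 8)


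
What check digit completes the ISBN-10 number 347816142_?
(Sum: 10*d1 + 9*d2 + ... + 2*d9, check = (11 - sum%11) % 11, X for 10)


Weighted sum: 234
234 mod 11 = 3

Check digit: 8


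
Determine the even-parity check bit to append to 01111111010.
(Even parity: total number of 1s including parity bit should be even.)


Number of 1s in data: 8
Parity bit: 0

0


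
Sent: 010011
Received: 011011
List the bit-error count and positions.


XOR: 001000

1 error(s) at position(s): 2


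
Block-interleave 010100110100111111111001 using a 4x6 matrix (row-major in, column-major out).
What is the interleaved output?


Matrix:
  010100
  110100
  111111
  111001
Read columns: 011111110011111000100011

011111110011111000100011


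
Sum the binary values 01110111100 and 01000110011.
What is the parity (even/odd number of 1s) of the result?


01110111100 = 956
01000110011 = 563
Sum = 1519 = 10111101111
1s count = 9

odd parity (9 ones in 10111101111)


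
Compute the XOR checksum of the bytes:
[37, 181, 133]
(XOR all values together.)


XOR chain: 37 ^ 181 ^ 133 = 21

21


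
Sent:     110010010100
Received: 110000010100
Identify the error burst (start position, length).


XOR: 000010000000

Burst at position 4, length 1


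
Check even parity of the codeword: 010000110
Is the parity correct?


Number of 1s: 3

No, parity error (3 ones)


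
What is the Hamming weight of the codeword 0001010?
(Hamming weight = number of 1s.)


Counting 1s in 0001010

2


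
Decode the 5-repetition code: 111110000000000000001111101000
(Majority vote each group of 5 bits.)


Groups: 11111, 00000, 00000, 00000, 11111, 01000
Majority votes: 100010

100010


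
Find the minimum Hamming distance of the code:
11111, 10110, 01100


Comparing all pairs, minimum distance: 2
Can detect 1 errors, correct 0 errors

2


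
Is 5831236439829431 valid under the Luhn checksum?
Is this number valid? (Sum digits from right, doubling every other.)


Luhn sum = 74
74 mod 10 = 4

Invalid (Luhn sum mod 10 = 4)


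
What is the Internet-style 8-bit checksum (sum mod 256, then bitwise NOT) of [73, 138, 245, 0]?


Sum = 456 mod 256 = 200
Complement = 55

55


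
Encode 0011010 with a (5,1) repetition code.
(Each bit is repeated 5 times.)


Each bit -> 5 copies

00000000001111111111000001111100000


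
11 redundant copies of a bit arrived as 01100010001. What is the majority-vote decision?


Ones: 4 out of 11
Threshold: 6

0 (4/11 voted 1)


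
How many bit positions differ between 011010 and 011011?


XOR: 000001
Count of 1s: 1

1


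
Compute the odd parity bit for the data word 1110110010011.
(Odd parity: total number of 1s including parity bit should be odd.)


Number of 1s in data: 8
Parity bit: 1

1


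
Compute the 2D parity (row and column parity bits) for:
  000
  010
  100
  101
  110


Row parities: 01100
Column parities: 101

Row P: 01100, Col P: 101, Corner: 0


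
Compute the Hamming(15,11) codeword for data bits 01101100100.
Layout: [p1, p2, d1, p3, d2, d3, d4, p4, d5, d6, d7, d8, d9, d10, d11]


Parity bits: p1=1, p2=0, p3=1, p4=1

100111011100100


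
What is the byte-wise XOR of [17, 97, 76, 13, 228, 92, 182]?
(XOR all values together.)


XOR chain: 17 ^ 97 ^ 76 ^ 13 ^ 228 ^ 92 ^ 182 = 63

63


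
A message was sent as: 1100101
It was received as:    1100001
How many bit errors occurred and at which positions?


XOR: 0000100

1 error(s) at position(s): 4


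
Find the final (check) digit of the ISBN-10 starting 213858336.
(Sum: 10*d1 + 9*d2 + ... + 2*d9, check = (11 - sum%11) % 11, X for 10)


Weighted sum: 212
212 mod 11 = 3

Check digit: 8


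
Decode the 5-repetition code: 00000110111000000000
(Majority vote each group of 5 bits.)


Groups: 00000, 11011, 10000, 00000
Majority votes: 0100

0100


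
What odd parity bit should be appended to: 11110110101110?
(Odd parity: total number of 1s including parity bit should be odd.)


Number of 1s in data: 10
Parity bit: 1

1


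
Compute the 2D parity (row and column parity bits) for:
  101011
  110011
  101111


Row parities: 001
Column parities: 110111

Row P: 001, Col P: 110111, Corner: 1


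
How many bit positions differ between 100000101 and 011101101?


XOR: 111101000
Count of 1s: 5

5


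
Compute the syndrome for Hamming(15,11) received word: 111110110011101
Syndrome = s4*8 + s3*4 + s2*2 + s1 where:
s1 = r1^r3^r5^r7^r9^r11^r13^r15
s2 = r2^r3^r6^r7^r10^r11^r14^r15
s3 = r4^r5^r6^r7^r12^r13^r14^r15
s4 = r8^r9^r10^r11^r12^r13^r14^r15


s1=1, s2=1, s3=0, s4=1

Syndrome = 11 (error at position 11)


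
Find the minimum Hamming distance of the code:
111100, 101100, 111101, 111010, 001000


Comparing all pairs, minimum distance: 1
Can detect 0 errors, correct 0 errors

1


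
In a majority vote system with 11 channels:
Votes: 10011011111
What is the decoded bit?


Ones: 8 out of 11
Threshold: 6

1 (8/11 voted 1)


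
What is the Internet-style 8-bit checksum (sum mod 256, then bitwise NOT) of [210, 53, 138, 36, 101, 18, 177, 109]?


Sum = 842 mod 256 = 74
Complement = 181

181


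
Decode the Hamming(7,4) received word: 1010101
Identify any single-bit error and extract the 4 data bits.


Syndrome = 0: no error detected

Data: 1101 (no errors)


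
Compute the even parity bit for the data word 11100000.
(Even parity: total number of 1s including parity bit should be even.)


Number of 1s in data: 3
Parity bit: 1

1


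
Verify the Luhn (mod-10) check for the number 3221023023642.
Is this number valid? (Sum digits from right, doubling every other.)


Luhn sum = 42
42 mod 10 = 2

Invalid (Luhn sum mod 10 = 2)


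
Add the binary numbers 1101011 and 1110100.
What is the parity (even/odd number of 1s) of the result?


1101011 = 107
1110100 = 116
Sum = 223 = 11011111
1s count = 7

odd parity (7 ones in 11011111)


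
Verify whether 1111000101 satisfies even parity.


Number of 1s: 6

Yes, parity is correct (6 ones)


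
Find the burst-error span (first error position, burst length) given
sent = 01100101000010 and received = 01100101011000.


XOR: 00000000011010

Burst at position 9, length 4


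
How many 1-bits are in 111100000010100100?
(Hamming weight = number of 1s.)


Counting 1s in 111100000010100100

7


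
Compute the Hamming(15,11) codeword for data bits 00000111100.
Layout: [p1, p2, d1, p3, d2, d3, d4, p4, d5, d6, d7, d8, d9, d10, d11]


Parity bits: p1=0, p2=0, p3=0, p4=0

000000000111100


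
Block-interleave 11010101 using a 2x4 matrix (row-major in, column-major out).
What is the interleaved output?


Matrix:
  1101
  0101
Read columns: 10110011

10110011


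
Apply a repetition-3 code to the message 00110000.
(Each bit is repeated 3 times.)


Each bit -> 3 copies

000000111111000000000000


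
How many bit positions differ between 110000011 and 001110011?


XOR: 111110000
Count of 1s: 5

5


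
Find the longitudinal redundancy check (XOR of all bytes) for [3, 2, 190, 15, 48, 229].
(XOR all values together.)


XOR chain: 3 ^ 2 ^ 190 ^ 15 ^ 48 ^ 229 = 101

101


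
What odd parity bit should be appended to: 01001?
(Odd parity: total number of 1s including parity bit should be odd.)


Number of 1s in data: 2
Parity bit: 1

1


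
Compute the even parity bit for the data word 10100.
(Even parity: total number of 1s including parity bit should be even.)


Number of 1s in data: 2
Parity bit: 0

0


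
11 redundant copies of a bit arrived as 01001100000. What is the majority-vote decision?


Ones: 3 out of 11
Threshold: 6

0 (3/11 voted 1)


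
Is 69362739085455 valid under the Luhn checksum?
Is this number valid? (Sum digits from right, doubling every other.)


Luhn sum = 69
69 mod 10 = 9

Invalid (Luhn sum mod 10 = 9)


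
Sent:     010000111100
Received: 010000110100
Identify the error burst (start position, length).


XOR: 000000001000

Burst at position 8, length 1


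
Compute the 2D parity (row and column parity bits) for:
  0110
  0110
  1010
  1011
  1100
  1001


Row parities: 000100
Column parities: 0100

Row P: 000100, Col P: 0100, Corner: 1


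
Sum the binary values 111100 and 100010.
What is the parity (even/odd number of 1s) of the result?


111100 = 60
100010 = 34
Sum = 94 = 1011110
1s count = 5

odd parity (5 ones in 1011110)


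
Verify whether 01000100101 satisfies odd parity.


Number of 1s: 4

No, parity error (4 ones)


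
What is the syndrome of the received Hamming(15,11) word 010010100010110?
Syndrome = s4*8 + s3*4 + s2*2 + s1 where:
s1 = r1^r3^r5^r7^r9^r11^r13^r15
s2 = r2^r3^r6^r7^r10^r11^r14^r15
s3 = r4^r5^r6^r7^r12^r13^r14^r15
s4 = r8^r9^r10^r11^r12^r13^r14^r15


s1=0, s2=0, s3=0, s4=1

Syndrome = 8 (error at position 8)


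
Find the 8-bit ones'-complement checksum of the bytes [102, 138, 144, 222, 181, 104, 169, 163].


Sum = 1223 mod 256 = 199
Complement = 56

56


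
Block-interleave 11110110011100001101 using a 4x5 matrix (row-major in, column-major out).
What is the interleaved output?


Matrix:
  11110
  11001
  11000
  01101
Read columns: 11101111100110000101

11101111100110000101


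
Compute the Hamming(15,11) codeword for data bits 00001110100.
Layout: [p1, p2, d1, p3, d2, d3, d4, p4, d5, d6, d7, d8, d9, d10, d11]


Parity bits: p1=1, p2=0, p3=1, p4=0

100100001110100


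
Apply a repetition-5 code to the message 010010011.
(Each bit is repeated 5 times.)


Each bit -> 5 copies

000001111100000000001111100000000001111111111


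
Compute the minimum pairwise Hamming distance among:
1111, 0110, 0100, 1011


Comparing all pairs, minimum distance: 1
Can detect 0 errors, correct 0 errors

1


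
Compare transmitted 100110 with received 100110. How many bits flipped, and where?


XOR: 000000

0 errors (received matches sent)


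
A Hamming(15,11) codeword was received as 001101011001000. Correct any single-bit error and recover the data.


Syndrome = 12: error at position 12

Data: 10101000000 (corrected bit 12)


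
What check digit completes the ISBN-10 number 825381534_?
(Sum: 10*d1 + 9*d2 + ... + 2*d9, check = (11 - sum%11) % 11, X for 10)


Weighted sum: 249
249 mod 11 = 7

Check digit: 4


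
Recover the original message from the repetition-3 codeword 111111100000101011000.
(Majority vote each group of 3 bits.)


Groups: 111, 111, 100, 000, 101, 011, 000
Majority votes: 1100110

1100110


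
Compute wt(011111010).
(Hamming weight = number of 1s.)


Counting 1s in 011111010

6


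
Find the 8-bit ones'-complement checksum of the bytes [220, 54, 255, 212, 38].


Sum = 779 mod 256 = 11
Complement = 244

244


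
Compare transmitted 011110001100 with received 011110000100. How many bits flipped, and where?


XOR: 000000001000

1 error(s) at position(s): 8


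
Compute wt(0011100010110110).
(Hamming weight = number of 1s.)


Counting 1s in 0011100010110110

8


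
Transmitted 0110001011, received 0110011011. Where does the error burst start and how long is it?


XOR: 0000010000

Burst at position 5, length 1


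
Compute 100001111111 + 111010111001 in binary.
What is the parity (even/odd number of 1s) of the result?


100001111111 = 2175
111010111001 = 3769
Sum = 5944 = 1011100111000
1s count = 7

odd parity (7 ones in 1011100111000)


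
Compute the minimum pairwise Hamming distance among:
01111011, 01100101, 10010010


Comparing all pairs, minimum distance: 4
Can detect 3 errors, correct 1 errors

4


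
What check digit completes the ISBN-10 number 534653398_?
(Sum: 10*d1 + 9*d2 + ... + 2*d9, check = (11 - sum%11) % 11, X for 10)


Weighted sum: 251
251 mod 11 = 9

Check digit: 2


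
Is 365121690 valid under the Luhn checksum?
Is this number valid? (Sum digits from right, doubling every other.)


Luhn sum = 32
32 mod 10 = 2

Invalid (Luhn sum mod 10 = 2)


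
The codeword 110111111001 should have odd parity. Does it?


Number of 1s: 9

Yes, parity is correct (9 ones)


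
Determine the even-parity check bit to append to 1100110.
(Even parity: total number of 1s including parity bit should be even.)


Number of 1s in data: 4
Parity bit: 0

0


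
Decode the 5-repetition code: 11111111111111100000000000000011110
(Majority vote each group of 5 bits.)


Groups: 11111, 11111, 11111, 00000, 00000, 00000, 11110
Majority votes: 1110001

1110001


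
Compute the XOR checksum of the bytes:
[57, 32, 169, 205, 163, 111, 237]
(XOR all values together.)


XOR chain: 57 ^ 32 ^ 169 ^ 205 ^ 163 ^ 111 ^ 237 = 92

92


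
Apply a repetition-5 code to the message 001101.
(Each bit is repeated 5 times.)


Each bit -> 5 copies

000000000011111111110000011111


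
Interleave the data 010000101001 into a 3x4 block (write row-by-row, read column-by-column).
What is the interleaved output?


Matrix:
  0100
  0010
  1001
Read columns: 001100010001

001100010001


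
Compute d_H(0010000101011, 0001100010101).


XOR: 0011100111110
Count of 1s: 8

8


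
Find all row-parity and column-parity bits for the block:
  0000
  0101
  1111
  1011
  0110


Row parities: 00010
Column parities: 0111

Row P: 00010, Col P: 0111, Corner: 1


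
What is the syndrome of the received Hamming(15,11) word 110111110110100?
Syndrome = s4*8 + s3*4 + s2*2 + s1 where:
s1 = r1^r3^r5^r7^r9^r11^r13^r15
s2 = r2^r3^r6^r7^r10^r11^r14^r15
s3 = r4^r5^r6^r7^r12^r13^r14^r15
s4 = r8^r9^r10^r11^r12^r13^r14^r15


s1=1, s2=1, s3=1, s4=0

Syndrome = 7 (error at position 7)


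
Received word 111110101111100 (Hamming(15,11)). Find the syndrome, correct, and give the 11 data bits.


Syndrome = 15: error at position 15

Data: 11011111101 (corrected bit 15)


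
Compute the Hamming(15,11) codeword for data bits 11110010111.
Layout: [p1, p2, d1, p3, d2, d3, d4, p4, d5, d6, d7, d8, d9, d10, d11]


Parity bits: p1=0, p2=0, p3=0, p4=0

001011100010111


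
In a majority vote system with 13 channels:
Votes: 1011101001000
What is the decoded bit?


Ones: 6 out of 13
Threshold: 7

0 (6/13 voted 1)


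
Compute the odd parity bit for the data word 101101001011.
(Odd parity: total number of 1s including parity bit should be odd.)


Number of 1s in data: 7
Parity bit: 0

0


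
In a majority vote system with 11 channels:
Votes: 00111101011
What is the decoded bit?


Ones: 7 out of 11
Threshold: 6

1 (7/11 voted 1)


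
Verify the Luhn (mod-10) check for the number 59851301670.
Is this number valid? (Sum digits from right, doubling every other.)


Luhn sum = 43
43 mod 10 = 3

Invalid (Luhn sum mod 10 = 3)


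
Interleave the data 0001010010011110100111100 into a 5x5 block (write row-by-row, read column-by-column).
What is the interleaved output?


Matrix:
  00010
  10010
  01111
  01001
  11100
Read columns: 0100100111001011110000110

0100100111001011110000110


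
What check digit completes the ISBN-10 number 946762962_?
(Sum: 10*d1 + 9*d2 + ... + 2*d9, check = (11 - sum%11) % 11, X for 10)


Weighted sum: 327
327 mod 11 = 8

Check digit: 3


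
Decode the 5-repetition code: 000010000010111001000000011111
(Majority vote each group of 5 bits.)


Groups: 00001, 00000, 10111, 00100, 00000, 11111
Majority votes: 001001

001001


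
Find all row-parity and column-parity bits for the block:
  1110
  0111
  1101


Row parities: 111
Column parities: 0100

Row P: 111, Col P: 0100, Corner: 1


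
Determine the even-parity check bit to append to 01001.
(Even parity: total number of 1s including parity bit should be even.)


Number of 1s in data: 2
Parity bit: 0

0


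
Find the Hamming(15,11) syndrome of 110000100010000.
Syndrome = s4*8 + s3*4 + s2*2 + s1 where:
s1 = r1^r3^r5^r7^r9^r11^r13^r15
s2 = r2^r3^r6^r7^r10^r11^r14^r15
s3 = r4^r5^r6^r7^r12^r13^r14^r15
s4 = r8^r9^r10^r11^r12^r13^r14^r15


s1=1, s2=1, s3=1, s4=1

Syndrome = 15 (error at position 15)


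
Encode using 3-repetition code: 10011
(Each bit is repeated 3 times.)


Each bit -> 3 copies

111000000111111


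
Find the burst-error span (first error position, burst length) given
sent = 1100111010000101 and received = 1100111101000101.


XOR: 0000000111000000

Burst at position 7, length 3


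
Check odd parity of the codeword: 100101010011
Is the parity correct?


Number of 1s: 6

No, parity error (6 ones)


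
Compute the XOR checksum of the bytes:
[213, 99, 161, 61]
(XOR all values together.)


XOR chain: 213 ^ 99 ^ 161 ^ 61 = 42

42


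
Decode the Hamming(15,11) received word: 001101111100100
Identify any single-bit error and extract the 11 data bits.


Syndrome = 0: no error detected

Data: 10111100100 (no errors)


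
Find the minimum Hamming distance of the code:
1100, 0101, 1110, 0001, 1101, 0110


Comparing all pairs, minimum distance: 1
Can detect 0 errors, correct 0 errors

1


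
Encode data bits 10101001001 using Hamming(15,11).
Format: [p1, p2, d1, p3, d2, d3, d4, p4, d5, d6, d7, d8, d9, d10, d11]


Parity bits: p1=1, p2=1, p3=1, p4=1

111101011001001


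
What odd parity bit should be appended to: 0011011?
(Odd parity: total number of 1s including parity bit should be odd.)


Number of 1s in data: 4
Parity bit: 1

1


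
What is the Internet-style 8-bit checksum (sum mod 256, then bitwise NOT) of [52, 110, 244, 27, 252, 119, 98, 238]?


Sum = 1140 mod 256 = 116
Complement = 139

139


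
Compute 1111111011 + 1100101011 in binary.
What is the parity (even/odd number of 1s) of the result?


1111111011 = 1019
1100101011 = 811
Sum = 1830 = 11100100110
1s count = 6

even parity (6 ones in 11100100110)


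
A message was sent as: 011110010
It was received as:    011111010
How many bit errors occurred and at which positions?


XOR: 000001000

1 error(s) at position(s): 5


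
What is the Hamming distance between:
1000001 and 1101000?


XOR: 0101001
Count of 1s: 3

3


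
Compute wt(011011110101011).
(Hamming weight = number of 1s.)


Counting 1s in 011011110101011

10


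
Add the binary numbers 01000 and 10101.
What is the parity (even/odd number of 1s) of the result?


01000 = 8
10101 = 21
Sum = 29 = 11101
1s count = 4

even parity (4 ones in 11101)


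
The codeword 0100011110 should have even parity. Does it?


Number of 1s: 5

No, parity error (5 ones)


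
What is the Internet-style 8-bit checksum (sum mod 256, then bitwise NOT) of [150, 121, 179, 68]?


Sum = 518 mod 256 = 6
Complement = 249

249


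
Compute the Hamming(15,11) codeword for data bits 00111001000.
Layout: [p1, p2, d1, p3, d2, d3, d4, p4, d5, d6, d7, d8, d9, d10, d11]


Parity bits: p1=0, p2=0, p3=1, p4=0

000101101001000


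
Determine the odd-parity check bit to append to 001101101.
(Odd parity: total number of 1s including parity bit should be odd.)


Number of 1s in data: 5
Parity bit: 0

0


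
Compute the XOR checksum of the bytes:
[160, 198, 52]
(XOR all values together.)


XOR chain: 160 ^ 198 ^ 52 = 82

82


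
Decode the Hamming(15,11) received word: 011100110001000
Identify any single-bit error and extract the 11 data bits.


Syndrome = 6: error at position 6

Data: 10110001000 (corrected bit 6)


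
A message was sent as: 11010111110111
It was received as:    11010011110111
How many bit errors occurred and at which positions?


XOR: 00000100000000

1 error(s) at position(s): 5


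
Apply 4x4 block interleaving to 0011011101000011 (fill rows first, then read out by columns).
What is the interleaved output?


Matrix:
  0011
  0111
  0100
  0011
Read columns: 0000011011011101

0000011011011101


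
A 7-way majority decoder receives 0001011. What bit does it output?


Ones: 3 out of 7
Threshold: 4

0 (3/7 voted 1)


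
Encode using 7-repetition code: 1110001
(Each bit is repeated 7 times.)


Each bit -> 7 copies

1111111111111111111110000000000000000000001111111


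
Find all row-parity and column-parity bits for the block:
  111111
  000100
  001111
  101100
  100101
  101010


Row parities: 010111
Column parities: 010111

Row P: 010111, Col P: 010111, Corner: 0


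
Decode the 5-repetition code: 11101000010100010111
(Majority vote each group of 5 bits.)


Groups: 11101, 00001, 01000, 10111
Majority votes: 1001

1001


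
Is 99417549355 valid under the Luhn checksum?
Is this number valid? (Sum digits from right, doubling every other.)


Luhn sum = 54
54 mod 10 = 4

Invalid (Luhn sum mod 10 = 4)


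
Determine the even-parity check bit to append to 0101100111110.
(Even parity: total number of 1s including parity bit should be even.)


Number of 1s in data: 8
Parity bit: 0

0


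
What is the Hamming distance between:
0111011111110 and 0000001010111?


XOR: 0111010101001
Count of 1s: 7

7


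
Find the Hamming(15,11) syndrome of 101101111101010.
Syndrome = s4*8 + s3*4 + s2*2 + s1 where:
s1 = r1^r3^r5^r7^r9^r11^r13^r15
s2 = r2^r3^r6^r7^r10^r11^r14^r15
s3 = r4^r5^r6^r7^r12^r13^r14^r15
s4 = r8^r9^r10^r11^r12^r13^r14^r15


s1=0, s2=1, s3=1, s4=1

Syndrome = 14 (error at position 14)


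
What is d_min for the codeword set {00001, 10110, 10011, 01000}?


Comparing all pairs, minimum distance: 2
Can detect 1 errors, correct 0 errors

2


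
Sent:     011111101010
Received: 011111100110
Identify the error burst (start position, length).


XOR: 000000001100

Burst at position 8, length 2


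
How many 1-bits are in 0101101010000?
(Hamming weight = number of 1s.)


Counting 1s in 0101101010000

5


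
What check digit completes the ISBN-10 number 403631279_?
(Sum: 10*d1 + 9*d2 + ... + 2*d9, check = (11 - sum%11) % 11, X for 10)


Weighted sum: 176
176 mod 11 = 0

Check digit: 0


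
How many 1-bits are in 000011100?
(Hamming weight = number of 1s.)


Counting 1s in 000011100

3


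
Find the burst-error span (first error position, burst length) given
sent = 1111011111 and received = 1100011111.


XOR: 0011000000

Burst at position 2, length 2


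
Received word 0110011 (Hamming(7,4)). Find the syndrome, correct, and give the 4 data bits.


Syndrome = 0: no error detected

Data: 1011 (no errors)


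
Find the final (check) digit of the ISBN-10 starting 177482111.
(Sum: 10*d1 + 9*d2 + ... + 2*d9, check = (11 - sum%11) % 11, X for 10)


Weighted sum: 224
224 mod 11 = 4

Check digit: 7


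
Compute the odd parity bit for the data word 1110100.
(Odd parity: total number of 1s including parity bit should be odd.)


Number of 1s in data: 4
Parity bit: 1

1


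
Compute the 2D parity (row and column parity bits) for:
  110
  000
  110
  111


Row parities: 0001
Column parities: 111

Row P: 0001, Col P: 111, Corner: 1


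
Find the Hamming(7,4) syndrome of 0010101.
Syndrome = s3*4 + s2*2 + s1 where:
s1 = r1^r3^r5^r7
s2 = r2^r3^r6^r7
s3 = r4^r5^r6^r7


s1=1, s2=0, s3=0

Syndrome = 1 (error at position 1)


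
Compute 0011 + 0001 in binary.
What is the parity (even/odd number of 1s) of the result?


0011 = 3
0001 = 1
Sum = 4 = 100
1s count = 1

odd parity (1 ones in 100)


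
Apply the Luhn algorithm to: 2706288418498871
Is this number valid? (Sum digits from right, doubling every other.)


Luhn sum = 88
88 mod 10 = 8

Invalid (Luhn sum mod 10 = 8)


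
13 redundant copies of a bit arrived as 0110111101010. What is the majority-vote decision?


Ones: 8 out of 13
Threshold: 7

1 (8/13 voted 1)


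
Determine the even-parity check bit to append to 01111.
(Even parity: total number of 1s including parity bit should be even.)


Number of 1s in data: 4
Parity bit: 0

0


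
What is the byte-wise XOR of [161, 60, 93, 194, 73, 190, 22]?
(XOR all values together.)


XOR chain: 161 ^ 60 ^ 93 ^ 194 ^ 73 ^ 190 ^ 22 = 227

227


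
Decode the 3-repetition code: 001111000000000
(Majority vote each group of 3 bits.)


Groups: 001, 111, 000, 000, 000
Majority votes: 01000

01000


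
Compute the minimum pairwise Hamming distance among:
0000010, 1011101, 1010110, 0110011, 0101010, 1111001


Comparing all pairs, minimum distance: 2
Can detect 1 errors, correct 0 errors

2


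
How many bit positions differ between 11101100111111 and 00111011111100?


XOR: 11010111000011
Count of 1s: 8

8


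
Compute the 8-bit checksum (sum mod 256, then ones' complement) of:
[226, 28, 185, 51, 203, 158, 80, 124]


Sum = 1055 mod 256 = 31
Complement = 224

224


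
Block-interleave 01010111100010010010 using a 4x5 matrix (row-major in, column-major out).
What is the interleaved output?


Matrix:
  01010
  11110
  00100
  10010
Read columns: 01011100011011010000

01011100011011010000


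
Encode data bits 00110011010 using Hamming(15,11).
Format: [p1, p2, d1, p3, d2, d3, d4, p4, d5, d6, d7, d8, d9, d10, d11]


Parity bits: p1=0, p2=0, p3=0, p4=1

000001110011010


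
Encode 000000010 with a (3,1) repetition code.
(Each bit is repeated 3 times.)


Each bit -> 3 copies

000000000000000000000111000


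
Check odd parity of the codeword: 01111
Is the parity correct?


Number of 1s: 4

No, parity error (4 ones)


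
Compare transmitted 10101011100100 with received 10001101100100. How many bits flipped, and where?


XOR: 00100110000000

3 error(s) at position(s): 2, 5, 6


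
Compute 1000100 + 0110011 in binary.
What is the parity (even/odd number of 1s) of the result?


1000100 = 68
0110011 = 51
Sum = 119 = 1110111
1s count = 6

even parity (6 ones in 1110111)


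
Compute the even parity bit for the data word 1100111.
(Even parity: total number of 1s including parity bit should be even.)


Number of 1s in data: 5
Parity bit: 1

1


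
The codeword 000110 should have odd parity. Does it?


Number of 1s: 2

No, parity error (2 ones)


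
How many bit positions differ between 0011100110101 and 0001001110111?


XOR: 0010101000010
Count of 1s: 4

4


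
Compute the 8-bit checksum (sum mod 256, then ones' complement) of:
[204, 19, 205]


Sum = 428 mod 256 = 172
Complement = 83

83


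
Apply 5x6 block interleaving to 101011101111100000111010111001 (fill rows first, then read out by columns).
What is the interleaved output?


Matrix:
  101011
  101111
  100000
  111010
  111001
Read columns: 111110001111011010001101011001

111110001111011010001101011001


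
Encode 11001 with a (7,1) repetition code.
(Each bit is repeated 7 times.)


Each bit -> 7 copies

11111111111111000000000000001111111


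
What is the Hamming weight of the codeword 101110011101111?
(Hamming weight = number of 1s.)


Counting 1s in 101110011101111

11


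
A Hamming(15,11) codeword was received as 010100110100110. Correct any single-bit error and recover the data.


Syndrome = 0: no error detected

Data: 00010100110 (no errors)


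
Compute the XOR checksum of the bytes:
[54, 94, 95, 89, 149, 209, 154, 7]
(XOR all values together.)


XOR chain: 54 ^ 94 ^ 95 ^ 89 ^ 149 ^ 209 ^ 154 ^ 7 = 183

183


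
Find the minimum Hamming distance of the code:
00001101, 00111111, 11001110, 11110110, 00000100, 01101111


Comparing all pairs, minimum distance: 2
Can detect 1 errors, correct 0 errors

2


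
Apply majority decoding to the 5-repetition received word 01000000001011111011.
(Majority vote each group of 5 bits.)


Groups: 01000, 00000, 10111, 11011
Majority votes: 0011

0011


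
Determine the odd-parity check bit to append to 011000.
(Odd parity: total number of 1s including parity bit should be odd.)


Number of 1s in data: 2
Parity bit: 1

1


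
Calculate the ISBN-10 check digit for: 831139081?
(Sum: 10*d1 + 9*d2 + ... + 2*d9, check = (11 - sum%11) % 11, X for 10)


Weighted sum: 211
211 mod 11 = 2

Check digit: 9


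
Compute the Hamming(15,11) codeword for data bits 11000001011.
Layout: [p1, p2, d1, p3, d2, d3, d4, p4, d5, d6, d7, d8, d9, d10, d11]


Parity bits: p1=1, p2=1, p3=0, p4=1

111010010001011


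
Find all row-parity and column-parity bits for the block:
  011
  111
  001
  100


Row parities: 0111
Column parities: 001

Row P: 0111, Col P: 001, Corner: 1


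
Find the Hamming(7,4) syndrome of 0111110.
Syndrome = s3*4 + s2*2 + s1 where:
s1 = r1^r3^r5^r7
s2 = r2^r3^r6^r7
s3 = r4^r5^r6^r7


s1=0, s2=1, s3=1

Syndrome = 6 (error at position 6)


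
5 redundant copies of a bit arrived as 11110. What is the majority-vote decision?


Ones: 4 out of 5
Threshold: 3

1 (4/5 voted 1)


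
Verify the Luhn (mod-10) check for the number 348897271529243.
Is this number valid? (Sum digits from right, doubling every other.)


Luhn sum = 73
73 mod 10 = 3

Invalid (Luhn sum mod 10 = 3)


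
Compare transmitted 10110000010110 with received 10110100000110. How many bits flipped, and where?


XOR: 00000100010000

2 error(s) at position(s): 5, 9


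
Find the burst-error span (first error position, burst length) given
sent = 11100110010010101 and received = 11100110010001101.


XOR: 00000000000011000

Burst at position 12, length 2


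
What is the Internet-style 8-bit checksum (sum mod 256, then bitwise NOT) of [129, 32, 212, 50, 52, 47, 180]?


Sum = 702 mod 256 = 190
Complement = 65

65


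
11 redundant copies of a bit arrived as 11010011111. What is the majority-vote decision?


Ones: 8 out of 11
Threshold: 6

1 (8/11 voted 1)


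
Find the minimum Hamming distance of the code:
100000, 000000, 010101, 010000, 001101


Comparing all pairs, minimum distance: 1
Can detect 0 errors, correct 0 errors

1


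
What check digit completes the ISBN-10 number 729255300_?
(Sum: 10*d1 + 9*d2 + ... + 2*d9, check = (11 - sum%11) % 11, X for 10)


Weighted sum: 241
241 mod 11 = 10

Check digit: 1


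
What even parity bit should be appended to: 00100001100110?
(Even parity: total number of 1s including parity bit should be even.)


Number of 1s in data: 5
Parity bit: 1

1


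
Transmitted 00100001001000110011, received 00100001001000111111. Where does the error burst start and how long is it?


XOR: 00000000000000001100

Burst at position 16, length 2


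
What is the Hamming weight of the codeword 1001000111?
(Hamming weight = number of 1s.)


Counting 1s in 1001000111

5


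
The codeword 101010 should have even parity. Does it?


Number of 1s: 3

No, parity error (3 ones)


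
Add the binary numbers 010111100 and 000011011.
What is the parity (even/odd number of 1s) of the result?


010111100 = 188
000011011 = 27
Sum = 215 = 11010111
1s count = 6

even parity (6 ones in 11010111)


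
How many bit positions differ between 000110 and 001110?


XOR: 001000
Count of 1s: 1

1


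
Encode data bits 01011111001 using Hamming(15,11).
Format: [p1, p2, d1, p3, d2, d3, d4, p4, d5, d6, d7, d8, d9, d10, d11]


Parity bits: p1=1, p2=0, p3=0, p4=1

100010111111001


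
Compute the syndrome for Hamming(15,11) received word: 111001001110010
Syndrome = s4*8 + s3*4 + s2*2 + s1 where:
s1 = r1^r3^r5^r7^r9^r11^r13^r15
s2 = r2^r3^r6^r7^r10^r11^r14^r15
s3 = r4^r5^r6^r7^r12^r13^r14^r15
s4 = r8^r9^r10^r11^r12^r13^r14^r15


s1=0, s2=0, s3=0, s4=0

Syndrome = 0 (no error)


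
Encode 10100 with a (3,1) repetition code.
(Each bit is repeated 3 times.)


Each bit -> 3 copies

111000111000000


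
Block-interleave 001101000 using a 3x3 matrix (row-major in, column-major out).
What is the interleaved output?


Matrix:
  001
  101
  000
Read columns: 010000110

010000110


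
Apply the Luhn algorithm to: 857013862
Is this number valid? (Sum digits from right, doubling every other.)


Luhn sum = 36
36 mod 10 = 6

Invalid (Luhn sum mod 10 = 6)


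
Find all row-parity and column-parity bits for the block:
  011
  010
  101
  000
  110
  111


Row parities: 010001
Column parities: 101

Row P: 010001, Col P: 101, Corner: 0


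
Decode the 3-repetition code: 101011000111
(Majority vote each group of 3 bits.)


Groups: 101, 011, 000, 111
Majority votes: 1101

1101


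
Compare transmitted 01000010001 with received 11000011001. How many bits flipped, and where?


XOR: 10000001000

2 error(s) at position(s): 0, 7


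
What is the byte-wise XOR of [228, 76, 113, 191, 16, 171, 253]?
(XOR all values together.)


XOR chain: 228 ^ 76 ^ 113 ^ 191 ^ 16 ^ 171 ^ 253 = 32

32


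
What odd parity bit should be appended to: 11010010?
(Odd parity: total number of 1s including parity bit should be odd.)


Number of 1s in data: 4
Parity bit: 1

1


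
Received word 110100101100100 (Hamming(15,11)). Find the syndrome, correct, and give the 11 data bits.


Syndrome = 14: error at position 14

Data: 00011100110 (corrected bit 14)


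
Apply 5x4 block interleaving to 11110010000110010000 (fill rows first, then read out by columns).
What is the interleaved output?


Matrix:
  1111
  0010
  0001
  1001
  0000
Read columns: 10010100001100010110

10010100001100010110


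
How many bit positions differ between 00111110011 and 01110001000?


XOR: 01001111011
Count of 1s: 7

7


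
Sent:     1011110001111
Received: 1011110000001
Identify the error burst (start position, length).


XOR: 0000000001110

Burst at position 9, length 3


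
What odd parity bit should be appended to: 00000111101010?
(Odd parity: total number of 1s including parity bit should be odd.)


Number of 1s in data: 6
Parity bit: 1

1
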